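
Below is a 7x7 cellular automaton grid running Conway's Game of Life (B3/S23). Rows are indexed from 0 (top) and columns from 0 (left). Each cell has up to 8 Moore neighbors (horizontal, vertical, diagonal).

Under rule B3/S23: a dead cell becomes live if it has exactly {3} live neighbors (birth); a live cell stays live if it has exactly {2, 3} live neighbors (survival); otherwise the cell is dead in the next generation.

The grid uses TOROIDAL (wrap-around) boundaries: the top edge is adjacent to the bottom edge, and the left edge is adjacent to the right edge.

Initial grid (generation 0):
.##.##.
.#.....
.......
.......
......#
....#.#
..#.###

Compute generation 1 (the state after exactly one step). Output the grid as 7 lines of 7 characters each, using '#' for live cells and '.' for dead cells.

Simulating step by step:
Generation 0 (given above): 12 live cells
Generation 1: 16 live cells
(generation 1 grid is the final answer)

Answer: ###.#.#
.##....
.......
.......
.....#.
#..##.#
###...#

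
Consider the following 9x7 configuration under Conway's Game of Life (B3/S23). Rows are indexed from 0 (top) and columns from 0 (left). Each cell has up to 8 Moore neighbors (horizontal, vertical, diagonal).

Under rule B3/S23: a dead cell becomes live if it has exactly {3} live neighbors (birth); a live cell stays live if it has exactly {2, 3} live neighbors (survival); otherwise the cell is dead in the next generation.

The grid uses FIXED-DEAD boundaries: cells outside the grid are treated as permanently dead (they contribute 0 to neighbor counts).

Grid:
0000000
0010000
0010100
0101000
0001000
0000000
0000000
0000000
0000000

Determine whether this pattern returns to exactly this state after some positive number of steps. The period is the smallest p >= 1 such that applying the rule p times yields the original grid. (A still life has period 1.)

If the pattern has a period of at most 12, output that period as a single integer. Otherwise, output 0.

Answer: 2

Derivation:
Simulating and comparing each generation to the original:
Gen 0 (original, given above): 6 live cells
Gen 1: 6 live cells, differs from original
Gen 2: 6 live cells, MATCHES original -> period = 2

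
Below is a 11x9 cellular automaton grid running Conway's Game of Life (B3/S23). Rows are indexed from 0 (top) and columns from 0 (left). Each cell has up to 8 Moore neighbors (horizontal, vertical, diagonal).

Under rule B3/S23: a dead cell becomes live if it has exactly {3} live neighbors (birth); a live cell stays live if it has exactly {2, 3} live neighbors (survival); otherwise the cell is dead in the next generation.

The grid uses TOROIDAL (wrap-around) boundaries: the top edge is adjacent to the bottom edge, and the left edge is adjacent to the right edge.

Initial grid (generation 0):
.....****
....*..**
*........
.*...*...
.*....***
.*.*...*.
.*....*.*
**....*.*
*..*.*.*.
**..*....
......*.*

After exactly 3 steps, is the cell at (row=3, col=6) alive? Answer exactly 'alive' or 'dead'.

Answer: alive

Derivation:
Simulating step by step:
Generation 0 (given above): 33 live cells
Generation 1: 35 live cells
*....*...
*....*...
*.......*
.*....***
.*....***
.*.......
.*....*.*
.**..**..
..*.****.
**..****.
......*.*
Generation 2: 37 live cells
*....**.*
**.......
.*....*..
.*....*..
.**...*.*
.**...*.*
.*...***.
*****....
*.*.....*
**.**....
.*..*...*
Generation 3: 35 live cells
.....*.**
.*...****
.**......
.*...**..
.....**..
........*
....*****
...*****.
........*
...**....
.****..**

Cell (3,6) at generation 3: 1 -> alive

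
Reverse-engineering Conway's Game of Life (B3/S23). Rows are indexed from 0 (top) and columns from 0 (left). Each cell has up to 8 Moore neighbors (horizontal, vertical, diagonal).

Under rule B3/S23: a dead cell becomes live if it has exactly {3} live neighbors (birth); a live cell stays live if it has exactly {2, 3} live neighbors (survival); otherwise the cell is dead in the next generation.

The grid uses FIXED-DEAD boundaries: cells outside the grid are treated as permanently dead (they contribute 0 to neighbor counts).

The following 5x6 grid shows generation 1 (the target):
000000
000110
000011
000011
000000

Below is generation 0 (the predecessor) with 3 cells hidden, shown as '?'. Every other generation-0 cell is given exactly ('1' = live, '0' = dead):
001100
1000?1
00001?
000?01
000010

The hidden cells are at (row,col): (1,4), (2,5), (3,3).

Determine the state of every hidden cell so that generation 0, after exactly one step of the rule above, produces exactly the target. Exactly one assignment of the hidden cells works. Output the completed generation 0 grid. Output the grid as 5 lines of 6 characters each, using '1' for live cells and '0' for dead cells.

Answer: 001100
100001
000010
000001
000010

Derivation:
Hidden generation-0 cells (in order): (1,4), (2,5), (3,3).
A hidden cell only influences target cells in its own 3x3 neighborhood. Try each of the 2^3 = 8 assignments, step the completed generation 0 forward once under B3/S23, and compare with the target:
  (1,4)=0 (2,5)=0 (3,3)=0 -> step reproduces the target at every cell -> ACCEPT
  (1,4)=0 (2,5)=0 (3,3)=1 -> step gives (3,3)='1' but target has '0' -> reject
  (1,4)=0 (2,5)=1 (3,3)=0 -> step gives (1,4)='0' but target has '1' -> reject
  (1,4)=0 (2,5)=1 (3,3)=1 -> step gives (1,4)='0' but target has '1' -> reject
  (1,4)=1 (2,5)=0 (3,3)=0 -> step gives (0,3)='1' but target has '0' -> reject
  (1,4)=1 (2,5)=0 (3,3)=1 -> step gives (0,3)='1' but target has '0' -> reject
  (1,4)=1 (2,5)=1 (3,3)=0 -> step gives (0,3)='1' but target has '0' -> reject
  (1,4)=1 (2,5)=1 (3,3)=1 -> step gives (0,3)='1' but target has '0' -> reject
Unique solution: (1,4)=dead, (2,5)=dead, (3,3)=dead.
Check: live-neighbor counts of every cell in the completed generation 0:
121121
022331
110123
000232
000112
Applying B3/S23 to generation 0 with these counts gives:
000000
000110
000011
000011
000000
which matches the target exactly.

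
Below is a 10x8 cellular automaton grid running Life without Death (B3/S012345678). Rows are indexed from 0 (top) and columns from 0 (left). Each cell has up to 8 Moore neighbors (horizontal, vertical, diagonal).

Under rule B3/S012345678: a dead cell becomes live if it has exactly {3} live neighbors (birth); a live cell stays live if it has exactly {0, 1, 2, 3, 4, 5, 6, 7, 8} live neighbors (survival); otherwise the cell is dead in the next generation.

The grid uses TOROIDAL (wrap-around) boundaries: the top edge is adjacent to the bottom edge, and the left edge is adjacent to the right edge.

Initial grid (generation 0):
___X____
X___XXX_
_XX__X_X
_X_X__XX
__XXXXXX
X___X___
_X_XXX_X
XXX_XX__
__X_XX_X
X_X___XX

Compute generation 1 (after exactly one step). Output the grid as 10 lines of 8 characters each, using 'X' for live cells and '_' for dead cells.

Answer: XX_XX___
XXXXXXXX
_XXX_X_X
_X_X__XX
_XXXXXXX
XX__X___
_X_XXXXX
XXX_XX_X
__X_XX_X
XXX_XXXX

Derivation:
Simulating step by step:
Generation 0 (given above): 39 live cells
Generation 1: 54 live cells
(generation 1 grid is the final answer)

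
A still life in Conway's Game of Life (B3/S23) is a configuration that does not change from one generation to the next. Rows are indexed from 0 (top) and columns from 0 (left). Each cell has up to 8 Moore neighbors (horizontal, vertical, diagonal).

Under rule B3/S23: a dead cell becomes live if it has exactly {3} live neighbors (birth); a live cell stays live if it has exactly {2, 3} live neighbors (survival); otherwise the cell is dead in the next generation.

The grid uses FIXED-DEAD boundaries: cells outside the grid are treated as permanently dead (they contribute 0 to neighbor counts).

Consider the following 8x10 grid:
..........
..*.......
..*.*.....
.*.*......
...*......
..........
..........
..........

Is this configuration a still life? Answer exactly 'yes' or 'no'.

Compute generation 1 and compare to generation 0 (given above):
Generation 1:
..........
...*......
.**.......
...**.....
..*.......
..........
..........
..........
Cell (1,2) differs: gen0=1 vs gen1=0 -> NOT a still life.

Answer: no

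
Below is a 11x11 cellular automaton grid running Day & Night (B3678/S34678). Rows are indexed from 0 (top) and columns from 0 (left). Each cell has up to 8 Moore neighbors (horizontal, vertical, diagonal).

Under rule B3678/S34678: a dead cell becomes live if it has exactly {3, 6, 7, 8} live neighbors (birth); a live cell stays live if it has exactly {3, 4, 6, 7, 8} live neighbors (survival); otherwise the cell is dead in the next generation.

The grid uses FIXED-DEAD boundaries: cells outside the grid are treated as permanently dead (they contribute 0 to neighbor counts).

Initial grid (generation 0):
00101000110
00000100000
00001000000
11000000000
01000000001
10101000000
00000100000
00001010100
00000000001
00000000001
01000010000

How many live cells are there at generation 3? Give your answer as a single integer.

Simulating step by step:
Generation 0 (given above): 21 live cells
Generation 1: 10 live cells
00000000000
00011000000
00000000000
00000000000
01100000000
01000000000
00011100000
00000100000
00000000010
00000000000
00000000000
Generation 2: 3 live cells
00000000000
00000000000
00000000000
00000000000
00000000000
00011000000
00001000000
00000000000
00000000000
00000000000
00000000000
Generation 3: 1 live cells
00000000000
00000000000
00000000000
00000000000
00000000000
00000000000
00010000000
00000000000
00000000000
00000000000
00000000000
Population at generation 3: 1

Answer: 1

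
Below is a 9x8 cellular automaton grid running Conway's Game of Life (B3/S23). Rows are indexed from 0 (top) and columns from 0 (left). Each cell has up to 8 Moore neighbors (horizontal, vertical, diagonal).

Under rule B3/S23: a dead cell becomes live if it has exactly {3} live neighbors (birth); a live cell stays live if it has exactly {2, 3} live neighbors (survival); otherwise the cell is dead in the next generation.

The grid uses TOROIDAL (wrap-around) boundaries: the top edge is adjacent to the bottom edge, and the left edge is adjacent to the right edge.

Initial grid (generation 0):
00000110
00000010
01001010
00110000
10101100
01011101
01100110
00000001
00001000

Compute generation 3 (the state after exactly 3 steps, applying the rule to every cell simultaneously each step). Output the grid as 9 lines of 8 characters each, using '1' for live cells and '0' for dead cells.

Simulating step by step:
Generation 0 (given above): 23 live cells
Generation 1: 21 live cells
00000110
00000011
00110100
00100000
10000110
00000001
01110101
00000110
00000110
Generation 2: 27 live cells
00000000
00001001
00110010
01111110
00000011
01101101
10101101
00100001
00001001
Generation 3: 18 live cells
(generation 3 grid is the final answer)

Answer: 00000000
00010000
01000011
01001000
00000001
01101000
00101101
01001101
00000000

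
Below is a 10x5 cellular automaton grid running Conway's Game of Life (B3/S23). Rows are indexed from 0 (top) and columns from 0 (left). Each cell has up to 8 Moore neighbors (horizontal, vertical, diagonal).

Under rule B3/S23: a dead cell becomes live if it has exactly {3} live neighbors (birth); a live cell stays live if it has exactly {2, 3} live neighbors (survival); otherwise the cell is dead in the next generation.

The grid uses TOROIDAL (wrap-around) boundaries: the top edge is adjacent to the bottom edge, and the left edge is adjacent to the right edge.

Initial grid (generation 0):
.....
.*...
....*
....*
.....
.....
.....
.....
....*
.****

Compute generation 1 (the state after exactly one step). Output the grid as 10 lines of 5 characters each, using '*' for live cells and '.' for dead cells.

Answer: **.*.
.....
*....
.....
.....
.....
.....
.....
*.*.*
*.***

Derivation:
Simulating step by step:
Generation 0 (given above): 8 live cells
Generation 1: 11 live cells
(generation 1 grid is the final answer)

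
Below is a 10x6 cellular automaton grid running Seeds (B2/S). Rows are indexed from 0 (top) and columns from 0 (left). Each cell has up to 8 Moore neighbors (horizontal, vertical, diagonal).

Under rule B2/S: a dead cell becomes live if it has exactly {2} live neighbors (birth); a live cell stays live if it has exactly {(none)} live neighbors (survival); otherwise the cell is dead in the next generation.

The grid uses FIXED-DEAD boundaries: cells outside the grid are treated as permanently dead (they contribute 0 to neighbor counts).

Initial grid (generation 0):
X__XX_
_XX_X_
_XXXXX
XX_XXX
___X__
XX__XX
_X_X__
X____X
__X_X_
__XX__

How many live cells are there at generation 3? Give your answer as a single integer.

Simulating step by step:
Generation 0 (given above): 29 live cells
Generation 1: 4 live cells
_____X
______
______
______
______
______
______
______
_____X
_X__X_
Generation 2: 2 live cells
______
______
______
______
______
______
______
______
____X_
_____X
Generation 3: 2 live cells
______
______
______
______
______
______
______
______
_____X
____X_
Population at generation 3: 2

Answer: 2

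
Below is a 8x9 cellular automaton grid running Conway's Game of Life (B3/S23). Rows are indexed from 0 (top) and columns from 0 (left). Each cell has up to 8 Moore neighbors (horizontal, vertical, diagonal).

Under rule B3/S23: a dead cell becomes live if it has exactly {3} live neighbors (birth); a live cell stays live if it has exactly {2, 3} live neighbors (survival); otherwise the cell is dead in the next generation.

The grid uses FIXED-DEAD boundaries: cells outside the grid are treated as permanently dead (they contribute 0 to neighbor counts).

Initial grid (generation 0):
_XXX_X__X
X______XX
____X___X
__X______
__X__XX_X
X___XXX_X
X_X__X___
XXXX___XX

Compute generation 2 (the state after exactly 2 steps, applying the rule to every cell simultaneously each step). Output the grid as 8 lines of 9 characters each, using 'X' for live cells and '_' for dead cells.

Simulating step by step:
Generation 0 (given above): 29 live cells
Generation 1: 28 live cells
_XX____XX
_XXXX__XX
_______XX
___X_X_X_
_X_XX_X__
___XX____
X_X__X__X
X_XX_____
Generation 2: 16 live cells
(generation 2 grid is the final answer)

Answer: _X_____XX
_X_X__X__
_________
__XX_X_XX
______X__
_X_______
__X______
__XX_____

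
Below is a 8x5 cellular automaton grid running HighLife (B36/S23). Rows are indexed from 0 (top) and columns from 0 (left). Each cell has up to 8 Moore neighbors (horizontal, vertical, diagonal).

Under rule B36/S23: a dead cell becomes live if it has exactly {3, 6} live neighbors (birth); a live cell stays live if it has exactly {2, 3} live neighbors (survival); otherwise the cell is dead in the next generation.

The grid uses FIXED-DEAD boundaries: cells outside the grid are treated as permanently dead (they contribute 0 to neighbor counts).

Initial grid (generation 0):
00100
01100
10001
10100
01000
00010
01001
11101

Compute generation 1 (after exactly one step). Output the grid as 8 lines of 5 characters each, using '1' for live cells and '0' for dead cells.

Simulating step by step:
Generation 0 (given above): 15 live cells
Generation 1: 19 live cells
(generation 1 grid is the final answer)

Answer: 01100
01110
10110
10000
01100
00100
11001
11110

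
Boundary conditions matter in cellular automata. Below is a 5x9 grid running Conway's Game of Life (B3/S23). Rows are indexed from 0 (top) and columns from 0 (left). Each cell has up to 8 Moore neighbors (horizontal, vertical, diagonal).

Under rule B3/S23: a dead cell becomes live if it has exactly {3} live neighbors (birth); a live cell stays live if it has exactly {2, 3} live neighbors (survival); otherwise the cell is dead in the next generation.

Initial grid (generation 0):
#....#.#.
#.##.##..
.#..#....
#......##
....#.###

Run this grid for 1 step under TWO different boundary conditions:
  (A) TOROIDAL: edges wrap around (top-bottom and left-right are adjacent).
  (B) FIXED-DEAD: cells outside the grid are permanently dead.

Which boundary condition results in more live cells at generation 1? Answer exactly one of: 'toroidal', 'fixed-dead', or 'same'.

Answer: fixed-dead

Derivation:
Under TOROIDAL boundary, generation 1:
##.#.....
#.##.##.#
.#######.
#....##..
.....#...
Population = 20

Under FIXED-DEAD boundary, generation 1:
.#..##...
#.##.##..
########.
.....##.#
......#.#
Population = 21

Comparison: toroidal=20, fixed-dead=21 -> fixed-dead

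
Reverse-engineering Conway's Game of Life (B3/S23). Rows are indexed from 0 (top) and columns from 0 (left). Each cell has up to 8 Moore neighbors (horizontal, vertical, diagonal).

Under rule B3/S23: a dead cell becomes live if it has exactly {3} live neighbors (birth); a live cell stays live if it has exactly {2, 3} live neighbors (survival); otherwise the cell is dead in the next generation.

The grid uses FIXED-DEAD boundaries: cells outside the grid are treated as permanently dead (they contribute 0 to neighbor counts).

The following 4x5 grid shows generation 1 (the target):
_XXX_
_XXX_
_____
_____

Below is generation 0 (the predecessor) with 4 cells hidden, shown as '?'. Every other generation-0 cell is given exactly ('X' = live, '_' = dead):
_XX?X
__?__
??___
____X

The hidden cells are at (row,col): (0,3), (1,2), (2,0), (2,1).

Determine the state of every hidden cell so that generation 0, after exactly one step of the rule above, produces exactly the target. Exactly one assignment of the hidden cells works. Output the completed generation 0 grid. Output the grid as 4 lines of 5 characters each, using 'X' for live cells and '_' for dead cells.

Hidden generation-0 cells (in order): (0,3), (1,2), (2,0), (2,1).
A hidden cell only influences target cells in its own 3x3 neighborhood. Try each of the 2^4 = 16 assignments, step the completed generation 0 forward once under B3/S23, and compare with the target:
  (0,3)=_ (1,2)=_ (2,0)=_ (2,1)=_ -> step gives (0,1)='_' but target has 'X' -> reject
  (0,3)=_ (1,2)=_ (2,0)=_ (2,1)=X -> step gives (0,1)='_' but target has 'X' -> reject
  (0,3)=_ (1,2)=_ (2,0)=X (2,1)=_ -> step gives (0,1)='_' but target has 'X' -> reject
  (0,3)=_ (1,2)=_ (2,0)=X (2,1)=X -> step gives (0,1)='_' but target has 'X' -> reject
  (0,3)=_ (1,2)=X (2,0)=_ (2,1)=_ -> step reproduces the target at every cell -> ACCEPT
  (0,3)=_ (1,2)=X (2,0)=_ (2,1)=X -> step gives (1,1)='_' but target has 'X' -> reject
  (0,3)=_ (1,2)=X (2,0)=X (2,1)=_ -> step gives (1,1)='_' but target has 'X' -> reject
  (0,3)=_ (1,2)=X (2,0)=X (2,1)=X -> step gives (1,0)='X' but target has '_' -> reject
  (0,3)=X (1,2)=_ (2,0)=_ (2,1)=_ -> step gives (0,1)='_' but target has 'X' -> reject
  (0,3)=X (1,2)=_ (2,0)=_ (2,1)=X -> step gives (0,1)='_' but target has 'X' -> reject
  (0,3)=X (1,2)=_ (2,0)=X (2,1)=_ -> step gives (0,1)='_' but target has 'X' -> reject
  (0,3)=X (1,2)=_ (2,0)=X (2,1)=X -> step gives (0,1)='_' but target has 'X' -> reject
  (0,3)=X (1,2)=X (2,0)=_ (2,1)=_ -> step gives (1,3)='_' but target has 'X' -> reject
  (0,3)=X (1,2)=X (2,0)=_ (2,1)=X -> step gives (1,1)='_' but target has 'X' -> reject
  (0,3)=X (1,2)=X (2,0)=X (2,1)=_ -> step gives (1,1)='_' but target has 'X' -> reject
  (0,3)=X (1,2)=X (2,0)=X (2,1)=X -> step gives (1,0)='X' but target has '_' -> reject
Unique solution: (0,3)=dead, (1,2)=live, (2,0)=dead, (2,1)=dead.
Check: live-neighbor counts of every cell in the completed generation 0:
12230
13231
01121
00010
Applying B3/S23 to generation 0 with these counts gives:
_XXX_
_XXX_
_____
_____
which matches the target exactly.

Answer: _XX_X
__X__
_____
____X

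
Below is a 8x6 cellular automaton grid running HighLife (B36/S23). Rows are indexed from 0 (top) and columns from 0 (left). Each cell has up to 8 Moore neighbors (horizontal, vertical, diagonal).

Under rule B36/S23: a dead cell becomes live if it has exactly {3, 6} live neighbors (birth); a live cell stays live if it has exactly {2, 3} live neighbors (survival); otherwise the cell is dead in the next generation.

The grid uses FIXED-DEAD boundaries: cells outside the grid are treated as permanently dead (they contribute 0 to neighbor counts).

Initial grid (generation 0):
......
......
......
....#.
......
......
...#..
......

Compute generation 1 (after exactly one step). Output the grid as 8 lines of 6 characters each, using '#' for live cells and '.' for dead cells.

Simulating step by step:
Generation 0 (given above): 2 live cells
Generation 1: 0 live cells
(generation 1 grid is the final answer)

Answer: ......
......
......
......
......
......
......
......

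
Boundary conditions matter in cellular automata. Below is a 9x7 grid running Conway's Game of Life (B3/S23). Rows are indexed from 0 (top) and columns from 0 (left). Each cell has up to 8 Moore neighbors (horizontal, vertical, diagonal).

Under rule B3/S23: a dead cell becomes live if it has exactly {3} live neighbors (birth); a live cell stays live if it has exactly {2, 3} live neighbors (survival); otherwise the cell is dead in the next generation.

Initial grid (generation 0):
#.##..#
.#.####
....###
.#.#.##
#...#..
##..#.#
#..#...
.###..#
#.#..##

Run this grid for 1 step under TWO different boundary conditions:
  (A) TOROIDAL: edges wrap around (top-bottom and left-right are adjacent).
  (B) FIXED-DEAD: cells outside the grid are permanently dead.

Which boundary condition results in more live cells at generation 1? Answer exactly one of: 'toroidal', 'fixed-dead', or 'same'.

Answer: fixed-dead

Derivation:
Under TOROIDAL boundary, generation 1:
.......
.#.....
.......
...#...
..###..
.#.####
...###.
...###.
....##.
Population = 18

Under FIXED-DEAD boundary, generation 1:
.###..#
.#.....
.......
...#..#
#.###.#
##.###.
#..###.
#..####
..##.##
Population = 30

Comparison: toroidal=18, fixed-dead=30 -> fixed-dead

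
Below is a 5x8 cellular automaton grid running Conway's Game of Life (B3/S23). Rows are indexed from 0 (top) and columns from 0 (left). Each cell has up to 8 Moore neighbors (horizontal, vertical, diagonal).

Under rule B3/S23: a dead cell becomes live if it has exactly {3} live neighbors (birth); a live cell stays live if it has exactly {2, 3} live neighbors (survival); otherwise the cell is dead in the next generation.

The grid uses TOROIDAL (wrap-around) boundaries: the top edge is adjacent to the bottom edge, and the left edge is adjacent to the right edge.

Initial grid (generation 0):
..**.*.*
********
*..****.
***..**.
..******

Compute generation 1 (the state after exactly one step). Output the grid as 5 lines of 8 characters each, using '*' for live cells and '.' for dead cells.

Answer: ........
........
........
*.......
........

Derivation:
Simulating step by step:
Generation 0 (given above): 28 live cells
Generation 1: 1 live cells
(generation 1 grid is the final answer)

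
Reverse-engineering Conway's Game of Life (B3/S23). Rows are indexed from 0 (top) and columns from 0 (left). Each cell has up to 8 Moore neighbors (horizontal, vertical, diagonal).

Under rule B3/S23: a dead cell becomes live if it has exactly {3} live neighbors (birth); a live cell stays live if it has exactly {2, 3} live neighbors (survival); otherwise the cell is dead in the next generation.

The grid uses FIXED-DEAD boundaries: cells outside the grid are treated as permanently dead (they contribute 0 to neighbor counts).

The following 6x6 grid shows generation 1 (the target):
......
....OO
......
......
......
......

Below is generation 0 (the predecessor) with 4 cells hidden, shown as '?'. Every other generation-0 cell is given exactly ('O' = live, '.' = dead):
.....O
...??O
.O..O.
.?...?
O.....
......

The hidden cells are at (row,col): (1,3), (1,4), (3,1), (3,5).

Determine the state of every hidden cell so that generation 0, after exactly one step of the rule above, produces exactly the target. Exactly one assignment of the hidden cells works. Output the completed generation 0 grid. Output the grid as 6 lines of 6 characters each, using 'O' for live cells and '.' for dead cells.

Hidden generation-0 cells (in order): (1,3), (1,4), (3,1), (3,5).
A hidden cell only influences target cells in its own 3x3 neighborhood. Try each of the 2^4 = 16 assignments, step the completed generation 0 forward once under B3/S23, and compare with the target:
  (1,3)=. (1,4)=. (3,1)=. (3,5)=. -> step reproduces the target at every cell -> ACCEPT
  (1,3)=. (1,4)=. (3,1)=. (3,5)=O -> step gives (2,4)='O' but target has '.' -> reject
  (1,3)=. (1,4)=. (3,1)=O (3,5)=. -> step gives (3,0)='O' but target has '.' -> reject
  (1,3)=. (1,4)=. (3,1)=O (3,5)=O -> step gives (2,4)='O' but target has '.' -> reject
  (1,3)=. (1,4)=O (3,1)=. (3,5)=. -> step gives (0,4)='O' but target has '.' -> reject
  (1,3)=. (1,4)=O (3,1)=. (3,5)=O -> step gives (0,4)='O' but target has '.' -> reject
  (1,3)=. (1,4)=O (3,1)=O (3,5)=. -> step gives (0,4)='O' but target has '.' -> reject
  (1,3)=. (1,4)=O (3,1)=O (3,5)=O -> step gives (0,4)='O' but target has '.' -> reject
  (1,3)=O (1,4)=. (3,1)=. (3,5)=. -> step gives (0,4)='O' but target has '.' -> reject
  (1,3)=O (1,4)=. (3,1)=. (3,5)=O -> step gives (0,4)='O' but target has '.' -> reject
  (1,3)=O (1,4)=. (3,1)=O (3,5)=. -> step gives (0,4)='O' but target has '.' -> reject
  (1,3)=O (1,4)=. (3,1)=O (3,5)=O -> step gives (0,4)='O' but target has '.' -> reject
  (1,3)=O (1,4)=O (3,1)=. (3,5)=. -> step gives (0,5)='O' but target has '.' -> reject
  (1,3)=O (1,4)=O (3,1)=. (3,5)=O -> step gives (0,5)='O' but target has '.' -> reject
  (1,3)=O (1,4)=O (3,1)=O (3,5)=. -> step gives (0,5)='O' but target has '.' -> reject
  (1,3)=O (1,4)=O (3,1)=O (3,5)=O -> step gives (0,5)='O' but target has '.' -> reject
Unique solution: (1,3)=dead, (1,4)=dead, (3,1)=dead, (3,5)=dead.
Check: live-neighbor counts of every cell in the completed generation 0:
000021
111132
101112
221111
010000
110000
Applying B3/S23 to generation 0 with these counts gives:
......
....OO
......
......
......
......
which matches the target exactly.

Answer: .....O
.....O
.O..O.
......
O.....
......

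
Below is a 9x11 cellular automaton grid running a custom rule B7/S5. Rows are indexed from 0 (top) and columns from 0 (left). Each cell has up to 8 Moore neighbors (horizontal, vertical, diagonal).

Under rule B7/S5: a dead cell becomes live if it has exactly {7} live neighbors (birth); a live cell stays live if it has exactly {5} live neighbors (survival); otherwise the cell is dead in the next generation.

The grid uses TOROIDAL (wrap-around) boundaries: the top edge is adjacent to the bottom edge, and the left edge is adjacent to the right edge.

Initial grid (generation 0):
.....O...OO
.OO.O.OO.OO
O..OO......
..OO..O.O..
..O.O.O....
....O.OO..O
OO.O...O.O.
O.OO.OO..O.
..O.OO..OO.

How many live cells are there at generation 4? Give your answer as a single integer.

Simulating step by step:
Generation 0 (given above): 40 live cells
Generation 1: 3 live cells
.........O.
...........
...O.......
...O.......
...........
...........
...........
...........
...........
Generation 2: 0 live cells
...........
...........
...........
...........
...........
...........
...........
...........
...........
Generation 3: 0 live cells
...........
...........
...........
...........
...........
...........
...........
...........
...........
Generation 4: 0 live cells
...........
...........
...........
...........
...........
...........
...........
...........
...........
Population at generation 4: 0

Answer: 0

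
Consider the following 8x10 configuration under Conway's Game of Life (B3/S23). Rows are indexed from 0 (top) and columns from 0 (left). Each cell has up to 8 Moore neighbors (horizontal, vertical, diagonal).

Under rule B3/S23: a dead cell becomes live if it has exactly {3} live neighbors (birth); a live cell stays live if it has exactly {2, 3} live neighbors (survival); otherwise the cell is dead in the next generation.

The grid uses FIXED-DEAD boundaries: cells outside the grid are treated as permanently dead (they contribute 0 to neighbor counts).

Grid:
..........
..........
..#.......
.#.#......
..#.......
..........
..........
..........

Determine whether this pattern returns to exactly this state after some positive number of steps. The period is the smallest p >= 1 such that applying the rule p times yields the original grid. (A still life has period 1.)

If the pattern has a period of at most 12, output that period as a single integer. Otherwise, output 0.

Answer: 1

Derivation:
Simulating and comparing each generation to the original:
Gen 0 (original, given above): 4 live cells
Gen 1: 4 live cells, MATCHES original -> period = 1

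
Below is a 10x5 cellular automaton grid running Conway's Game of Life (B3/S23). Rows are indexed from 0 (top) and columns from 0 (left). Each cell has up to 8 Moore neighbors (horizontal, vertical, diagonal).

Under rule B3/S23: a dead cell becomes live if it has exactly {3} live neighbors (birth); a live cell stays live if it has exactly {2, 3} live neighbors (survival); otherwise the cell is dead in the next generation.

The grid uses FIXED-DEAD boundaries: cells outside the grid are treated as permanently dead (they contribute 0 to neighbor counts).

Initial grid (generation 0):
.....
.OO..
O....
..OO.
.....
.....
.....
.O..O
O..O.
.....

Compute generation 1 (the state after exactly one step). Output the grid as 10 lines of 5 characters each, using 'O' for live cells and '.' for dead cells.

Answer: .....
.O...
...O.
.....
.....
.....
.....
.....
.....
.....

Derivation:
Simulating step by step:
Generation 0 (given above): 9 live cells
Generation 1: 2 live cells
(generation 1 grid is the final answer)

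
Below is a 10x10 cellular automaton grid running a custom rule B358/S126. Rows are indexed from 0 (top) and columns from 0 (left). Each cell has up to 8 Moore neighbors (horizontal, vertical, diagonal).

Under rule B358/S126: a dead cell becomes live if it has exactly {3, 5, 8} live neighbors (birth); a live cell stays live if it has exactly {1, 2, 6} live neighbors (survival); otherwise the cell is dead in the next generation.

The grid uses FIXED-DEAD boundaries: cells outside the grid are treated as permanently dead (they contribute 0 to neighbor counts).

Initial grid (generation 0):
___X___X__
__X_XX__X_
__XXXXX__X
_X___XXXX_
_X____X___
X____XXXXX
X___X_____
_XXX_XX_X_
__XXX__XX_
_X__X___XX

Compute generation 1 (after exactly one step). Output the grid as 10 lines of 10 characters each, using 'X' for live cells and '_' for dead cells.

Answer: ___XX__X__
_______XX_
_X___X_X_X
_X_X____X_
XX___XX_XX
XX______XX
X_XX_XXX_X
____X_X_X_
______X___
_XX_X__X_X

Derivation:
Simulating step by step:
Generation 0 (given above): 42 live cells
Generation 1: 38 live cells
(generation 1 grid is the final answer)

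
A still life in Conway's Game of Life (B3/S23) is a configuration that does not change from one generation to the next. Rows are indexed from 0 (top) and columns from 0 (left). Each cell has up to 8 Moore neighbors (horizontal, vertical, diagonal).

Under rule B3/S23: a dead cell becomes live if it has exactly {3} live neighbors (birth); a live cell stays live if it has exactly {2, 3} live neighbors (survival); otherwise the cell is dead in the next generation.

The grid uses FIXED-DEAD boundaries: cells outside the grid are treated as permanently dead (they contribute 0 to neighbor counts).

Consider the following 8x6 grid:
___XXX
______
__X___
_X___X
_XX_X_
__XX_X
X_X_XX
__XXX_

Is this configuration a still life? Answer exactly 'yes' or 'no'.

Compute generation 1 and compare to generation 0 (given above):
Generation 1:
____X_
___XX_
______
_X_X__
_X__XX
_____X
_____X
_XX_XX
Cell (0,3) differs: gen0=1 vs gen1=0 -> NOT a still life.

Answer: no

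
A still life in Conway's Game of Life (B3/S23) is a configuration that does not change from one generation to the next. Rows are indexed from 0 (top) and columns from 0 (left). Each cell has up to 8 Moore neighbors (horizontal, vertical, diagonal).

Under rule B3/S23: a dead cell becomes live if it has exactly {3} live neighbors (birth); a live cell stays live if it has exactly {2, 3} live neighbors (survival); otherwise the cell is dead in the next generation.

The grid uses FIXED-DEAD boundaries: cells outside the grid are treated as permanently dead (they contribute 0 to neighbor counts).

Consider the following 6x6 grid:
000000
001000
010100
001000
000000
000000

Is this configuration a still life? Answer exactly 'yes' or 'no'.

Compute generation 1 and compare to generation 0 (given above):
Generation 1:
000000
001000
010100
001000
000000
000000
The grids are IDENTICAL -> still life.

Answer: yes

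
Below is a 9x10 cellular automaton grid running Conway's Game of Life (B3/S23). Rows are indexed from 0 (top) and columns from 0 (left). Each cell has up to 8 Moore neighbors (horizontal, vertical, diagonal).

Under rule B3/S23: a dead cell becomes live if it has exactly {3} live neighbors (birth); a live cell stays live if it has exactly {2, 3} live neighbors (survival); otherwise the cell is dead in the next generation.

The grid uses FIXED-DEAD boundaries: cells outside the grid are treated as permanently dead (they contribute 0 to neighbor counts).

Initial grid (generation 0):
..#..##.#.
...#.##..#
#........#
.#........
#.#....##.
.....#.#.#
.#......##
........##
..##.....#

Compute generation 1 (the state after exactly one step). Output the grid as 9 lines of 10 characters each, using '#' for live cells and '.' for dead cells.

Answer: ....####..
....######
..........
##......#.
.#....###.
.#....##.#
.......#..
..#.......
........##

Derivation:
Simulating step by step:
Generation 0 (given above): 26 live cells
Generation 1: 25 live cells
(generation 1 grid is the final answer)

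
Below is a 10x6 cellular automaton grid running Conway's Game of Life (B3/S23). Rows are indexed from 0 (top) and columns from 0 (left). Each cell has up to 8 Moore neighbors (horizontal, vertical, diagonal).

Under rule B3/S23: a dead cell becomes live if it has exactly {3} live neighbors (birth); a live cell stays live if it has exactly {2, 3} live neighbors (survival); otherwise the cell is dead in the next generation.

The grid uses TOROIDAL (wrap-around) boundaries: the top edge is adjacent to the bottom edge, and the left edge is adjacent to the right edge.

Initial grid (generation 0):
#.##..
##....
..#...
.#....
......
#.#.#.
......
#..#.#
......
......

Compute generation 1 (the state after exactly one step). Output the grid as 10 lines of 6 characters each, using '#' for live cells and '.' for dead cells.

Answer: #.#...
#..#..
#.#...
......
.#....
......
##.##.
......
......
......

Derivation:
Simulating step by step:
Generation 0 (given above): 13 live cells
Generation 1: 11 live cells
(generation 1 grid is the final answer)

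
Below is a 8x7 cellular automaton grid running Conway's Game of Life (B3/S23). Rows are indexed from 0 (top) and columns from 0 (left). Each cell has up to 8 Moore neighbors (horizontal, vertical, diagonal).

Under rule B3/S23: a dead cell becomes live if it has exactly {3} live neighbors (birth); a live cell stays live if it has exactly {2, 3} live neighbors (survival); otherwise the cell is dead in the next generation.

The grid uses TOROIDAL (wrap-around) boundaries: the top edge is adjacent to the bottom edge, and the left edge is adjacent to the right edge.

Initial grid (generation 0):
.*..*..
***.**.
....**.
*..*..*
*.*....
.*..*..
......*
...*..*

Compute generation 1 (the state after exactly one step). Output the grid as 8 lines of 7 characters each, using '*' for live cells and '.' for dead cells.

Simulating step by step:
Generation 0 (given above): 19 live cells
Generation 1: 24 live cells
(generation 1 grid is the final answer)

Answer: .*..*.*
***...*
..*....
**.****
*.**..*
**.....
*....*.
*....*.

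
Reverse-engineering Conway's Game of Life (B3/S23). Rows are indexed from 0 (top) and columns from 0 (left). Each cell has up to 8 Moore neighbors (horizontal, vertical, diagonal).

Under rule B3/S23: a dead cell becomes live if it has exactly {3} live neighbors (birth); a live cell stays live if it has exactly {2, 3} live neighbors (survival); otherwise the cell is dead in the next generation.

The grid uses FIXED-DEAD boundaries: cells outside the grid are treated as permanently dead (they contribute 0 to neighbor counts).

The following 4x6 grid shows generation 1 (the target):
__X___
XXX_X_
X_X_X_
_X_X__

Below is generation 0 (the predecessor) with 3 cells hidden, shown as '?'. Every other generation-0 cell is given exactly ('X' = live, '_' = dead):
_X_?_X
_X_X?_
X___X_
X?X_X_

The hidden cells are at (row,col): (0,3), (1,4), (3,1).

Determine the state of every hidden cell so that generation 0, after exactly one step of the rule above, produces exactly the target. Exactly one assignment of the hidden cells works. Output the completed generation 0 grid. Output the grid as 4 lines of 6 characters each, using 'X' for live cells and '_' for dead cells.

Answer: _X___X
_X_X__
X___X_
X_X_X_

Derivation:
Hidden generation-0 cells (in order): (0,3), (1,4), (3,1).
A hidden cell only influences target cells in its own 3x3 neighborhood. Try each of the 2^3 = 8 assignments, step the completed generation 0 forward once under B3/S23, and compare with the target:
  (0,3)=_ (1,4)=_ (3,1)=_ -> step reproduces the target at every cell -> ACCEPT
  (0,3)=_ (1,4)=_ (3,1)=X -> step gives (2,2)='_' but target has 'X' -> reject
  (0,3)=_ (1,4)=X (3,1)=_ -> step gives (0,4)='X' but target has '_' -> reject
  (0,3)=_ (1,4)=X (3,1)=X -> step gives (0,4)='X' but target has '_' -> reject
  (0,3)=X (1,4)=_ (3,1)=_ -> step gives (0,2)='_' but target has 'X' -> reject
  (0,3)=X (1,4)=_ (3,1)=X -> step gives (0,2)='_' but target has 'X' -> reject
  (0,3)=X (1,4)=X (3,1)=_ -> step gives (0,2)='_' but target has 'X' -> reject
  (0,3)=X (1,4)=X (3,1)=X -> step gives (0,2)='_' but target has 'X' -> reject
Unique solution: (0,3)=dead, (1,4)=dead, (3,1)=dead.
Check: live-neighbor counts of every cell in the completed generation 0:
213120
323132
243422
130312
Applying B3/S23 to generation 0 with these counts gives:
__X___
XXX_X_
X_X_X_
_X_X__
which matches the target exactly.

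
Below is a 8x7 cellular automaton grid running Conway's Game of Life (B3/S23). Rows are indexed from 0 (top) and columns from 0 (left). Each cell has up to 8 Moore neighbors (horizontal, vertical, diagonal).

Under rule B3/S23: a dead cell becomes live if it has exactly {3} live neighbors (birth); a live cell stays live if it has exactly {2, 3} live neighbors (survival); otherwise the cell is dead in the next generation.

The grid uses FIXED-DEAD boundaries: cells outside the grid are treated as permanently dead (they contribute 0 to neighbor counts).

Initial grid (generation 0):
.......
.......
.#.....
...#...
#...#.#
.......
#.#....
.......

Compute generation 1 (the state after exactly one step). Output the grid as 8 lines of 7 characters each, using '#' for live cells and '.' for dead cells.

Simulating step by step:
Generation 0 (given above): 7 live cells
Generation 1: 1 live cells
(generation 1 grid is the final answer)

Answer: .......
.......
.......
.......
.......
.#.....
.......
.......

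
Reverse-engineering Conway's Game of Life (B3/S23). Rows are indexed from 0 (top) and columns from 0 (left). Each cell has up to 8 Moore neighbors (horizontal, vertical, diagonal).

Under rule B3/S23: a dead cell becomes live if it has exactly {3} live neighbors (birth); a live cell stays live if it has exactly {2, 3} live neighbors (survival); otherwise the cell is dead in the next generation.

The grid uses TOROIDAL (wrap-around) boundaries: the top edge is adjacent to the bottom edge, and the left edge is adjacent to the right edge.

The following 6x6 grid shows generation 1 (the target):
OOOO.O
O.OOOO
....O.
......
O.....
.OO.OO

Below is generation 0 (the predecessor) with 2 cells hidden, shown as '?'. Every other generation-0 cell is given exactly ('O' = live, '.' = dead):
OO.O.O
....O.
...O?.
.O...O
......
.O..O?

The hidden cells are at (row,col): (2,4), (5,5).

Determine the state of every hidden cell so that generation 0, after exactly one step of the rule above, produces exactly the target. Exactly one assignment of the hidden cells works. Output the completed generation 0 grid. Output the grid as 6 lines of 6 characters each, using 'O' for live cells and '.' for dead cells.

Hidden generation-0 cells (in order): (2,4), (5,5).
A hidden cell only influences target cells in its own 3x3 neighborhood. Try each of the 2^2 = 4 assignments, step the completed generation 0 forward once under B3/S23, and compare with the target:
  (2,4)=. (5,5)=. -> step reproduces the target at every cell -> ACCEPT
  (2,4)=. (5,5)=O -> step gives (0,0)='.' but target has 'O' -> reject
  (2,4)=O (5,5)=. -> step gives (1,3)='.' but target has 'O' -> reject
  (2,4)=O (5,5)=O -> step gives (0,0)='.' but target has 'O' -> reject
Unique solution: (2,4)=dead, (5,5)=dead.
Check: live-neighbor counts of every cell in the completed generation 0:
323243
323333
212132
202120
322122
423223
Applying B3/S23 to generation 0 with these counts gives:
OOOO.O
O.OOOO
....O.
......
O.....
.OO.OO
which matches the target exactly.

Answer: OO.O.O
....O.
...O..
.O...O
......
.O..O.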